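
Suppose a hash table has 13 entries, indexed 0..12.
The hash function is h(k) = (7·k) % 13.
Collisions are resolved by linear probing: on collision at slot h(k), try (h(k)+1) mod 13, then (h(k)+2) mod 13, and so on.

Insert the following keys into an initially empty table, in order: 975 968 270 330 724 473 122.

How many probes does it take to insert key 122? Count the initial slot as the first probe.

Insert 975: h=0, slot 0 empty => index 0.
Insert 968: h=3, slot 3 empty => index 3.
Insert 270: h=5, slot 5 empty => index 5.
Insert 330: h=9, slot 9 empty => index 9.
Insert 724: h=11, slot 11 empty => index 11.
Insert 473: h=9, slot 9 occupied => index 10.
Insert 122: h=9, slots 9,10,11 occupied => index 12.
Table: [975, -, -, 968, -, 270, -, -, -, 330, 473, 724, 122]

4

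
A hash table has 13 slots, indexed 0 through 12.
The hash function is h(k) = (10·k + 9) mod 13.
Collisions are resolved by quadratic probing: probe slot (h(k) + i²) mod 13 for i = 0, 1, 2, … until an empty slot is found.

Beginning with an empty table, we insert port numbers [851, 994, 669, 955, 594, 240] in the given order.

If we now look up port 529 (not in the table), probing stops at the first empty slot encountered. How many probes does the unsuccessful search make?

3

851 hashes to 4; slot 4 is free => place at 4.
994 hashes to 4; 4 taken => place at 5.
669 hashes to 4; 4,5 taken => place at 8.
955 hashes to 4; 4,5,8 taken => place at 0.
594 hashes to 8; 8 taken => place at 9.
240 hashes to 4; 4,5,8,0 taken => place at 7.
Table: [955, ∅, ∅, ∅, 851, 994, ∅, 240, 669, 594, ∅, ∅, ∅]
Lookup 529: h=8, probe 8,9,12 → slot 12 empty, not found.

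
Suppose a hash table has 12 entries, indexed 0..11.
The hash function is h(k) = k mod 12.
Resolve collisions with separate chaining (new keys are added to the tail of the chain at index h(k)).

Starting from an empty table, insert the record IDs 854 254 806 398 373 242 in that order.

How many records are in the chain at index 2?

854 → bucket 2
254 → bucket 2 (collision)
806 → bucket 2 (collision)
398 → bucket 2 (collision)
373 → bucket 1
242 → bucket 2 (collision)
Final buckets:
0: ∅
1: 373
2: 854 -> 254 -> 806 -> 398 -> 242
3: ∅
4: ∅
5: ∅
6: ∅
7: ∅
8: ∅
9: ∅
10: ∅
11: ∅

5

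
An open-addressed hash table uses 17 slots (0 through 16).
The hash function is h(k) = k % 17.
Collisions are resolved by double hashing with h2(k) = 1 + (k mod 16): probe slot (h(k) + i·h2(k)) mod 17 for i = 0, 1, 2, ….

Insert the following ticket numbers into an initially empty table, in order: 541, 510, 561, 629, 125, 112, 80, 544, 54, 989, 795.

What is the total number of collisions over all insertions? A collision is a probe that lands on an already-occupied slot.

541: h=14 => slot 14
510: h=0 => slot 0
561: h=0, h2=2, probe 0,2 => slot 2
629: h=0, h2=6, probe 0,6 => slot 6
125: h=6, h2=14, probe 6,3 => slot 3
112: h=10 => slot 10
80: h=12 => slot 12
544: h=0, h2=1, probe 0,1 => slot 1
54: h=3, h2=7, probe 3,10,0,7 => slot 7
989: h=3, h2=14, probe 3,0,14,11 => slot 11
795: h=13 => slot 13
Table: [510, 544, 561, 125, -, -, 629, 54, -, -, 112, 989, 80, 795, 541, -, -]

10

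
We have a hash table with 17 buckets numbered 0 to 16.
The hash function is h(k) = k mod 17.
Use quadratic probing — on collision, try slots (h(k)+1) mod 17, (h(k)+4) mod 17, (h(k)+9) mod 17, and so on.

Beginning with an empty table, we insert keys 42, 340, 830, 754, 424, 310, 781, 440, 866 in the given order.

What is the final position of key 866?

Insert 42: h=8, slot 8 empty => index 8.
Insert 340: h=0, slot 0 empty => index 0.
Insert 830: h=14, slot 14 empty => index 14.
Insert 754: h=6, slot 6 empty => index 6.
Insert 424: h=16, slot 16 empty => index 16.
Insert 310: h=4, slot 4 empty => index 4.
Insert 781: h=16, slots 16,0 occupied => index 3.
Insert 440: h=15, slot 15 empty => index 15.
Insert 866: h=16, slots 16,0,3,8,15 occupied => index 7.
Table: [340, -, -, 781, 310, -, 754, 866, 42, -, -, -, -, -, 830, 440, 424]

7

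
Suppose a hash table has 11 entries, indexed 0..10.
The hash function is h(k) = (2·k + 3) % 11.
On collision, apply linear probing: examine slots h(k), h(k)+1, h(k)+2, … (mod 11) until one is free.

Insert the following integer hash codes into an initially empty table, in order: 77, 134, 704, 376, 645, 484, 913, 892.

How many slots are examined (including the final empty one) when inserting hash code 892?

6

77: h=3 -> slot 3
134: h=7 -> slot 7
704: h=3, probe 3,4 -> slot 4
376: h=7, probe 7,8 -> slot 8
645: h=6 -> slot 6
484: h=3, probe 3,4,5 -> slot 5
913: h=3, probe 3,4,5,6,7,8,9 -> slot 9
892: h=5, probe 5,6,7,8,9,10 -> slot 10
Table: [∅, ∅, ∅, 77, 704, 484, 645, 134, 376, 913, 892]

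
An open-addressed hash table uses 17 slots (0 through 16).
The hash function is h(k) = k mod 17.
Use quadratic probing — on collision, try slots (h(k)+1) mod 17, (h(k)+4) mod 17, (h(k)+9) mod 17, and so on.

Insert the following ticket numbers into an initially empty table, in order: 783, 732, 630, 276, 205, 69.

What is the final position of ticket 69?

Insert 783: h=1, slot 1 empty => index 1.
Insert 732: h=1, slot 1 occupied => index 2.
Insert 630: h=1, slots 1,2 occupied => index 5.
Insert 276: h=4, slot 4 empty => index 4.
Insert 205: h=1, slots 1,2,5 occupied => index 10.
Insert 69: h=1, slots 1,2,5,10 occupied => index 0.
Table: [69, 783, 732, _, 276, 630, _, _, _, _, 205, _, _, _, _, _, _]

0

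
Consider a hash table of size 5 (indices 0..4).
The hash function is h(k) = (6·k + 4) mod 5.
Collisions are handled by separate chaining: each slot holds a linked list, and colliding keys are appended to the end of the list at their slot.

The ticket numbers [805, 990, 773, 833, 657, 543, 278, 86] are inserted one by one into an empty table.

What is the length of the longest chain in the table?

805 -> bucket 4
990 -> bucket 4 (collision)
773 -> bucket 2
833 -> bucket 2 (collision)
657 -> bucket 1
543 -> bucket 2 (collision)
278 -> bucket 2 (collision)
86 -> bucket 0
Final buckets:
0: 86
1: 657
2: 773 -> 833 -> 543 -> 278
3: ∅
4: 805 -> 990

4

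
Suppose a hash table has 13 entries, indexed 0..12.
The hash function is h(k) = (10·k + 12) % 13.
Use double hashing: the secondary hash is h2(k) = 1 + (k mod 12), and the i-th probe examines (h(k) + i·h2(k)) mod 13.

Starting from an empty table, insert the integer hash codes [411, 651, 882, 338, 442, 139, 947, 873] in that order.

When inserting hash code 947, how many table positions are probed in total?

411 hashes to 1; slot 1 is free → place at 1.
651 hashes to 9; slot 9 is free → place at 9.
882 hashes to 5; slot 5 is free → place at 5.
338 hashes to 12; slot 12 is free → place at 12.
442 hashes to 12, h2=11; 12 taken → place at 10.
139 hashes to 11; slot 11 is free → place at 11.
947 hashes to 5, h2=12; 5 taken → place at 4.
873 hashes to 6; slot 6 is free → place at 6.
Table: [∅, 411, ∅, ∅, 947, 882, 873, ∅, ∅, 651, 442, 139, 338]

2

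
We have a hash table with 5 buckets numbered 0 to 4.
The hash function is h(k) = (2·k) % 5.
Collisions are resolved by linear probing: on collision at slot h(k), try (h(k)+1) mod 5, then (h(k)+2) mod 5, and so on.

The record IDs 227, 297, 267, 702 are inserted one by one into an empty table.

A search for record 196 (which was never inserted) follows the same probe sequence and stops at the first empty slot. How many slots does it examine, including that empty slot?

2

227 hashes to 4; slot 4 is free => place at 4.
297 hashes to 4; 4 taken => place at 0.
267 hashes to 4; 4,0 taken => place at 1.
702 hashes to 4; 4,0,1 taken => place at 2.
Table: [297, 267, 702, ∅, 227]
Lookup 196: h=2, probe 2,3 → slot 3 empty, not found.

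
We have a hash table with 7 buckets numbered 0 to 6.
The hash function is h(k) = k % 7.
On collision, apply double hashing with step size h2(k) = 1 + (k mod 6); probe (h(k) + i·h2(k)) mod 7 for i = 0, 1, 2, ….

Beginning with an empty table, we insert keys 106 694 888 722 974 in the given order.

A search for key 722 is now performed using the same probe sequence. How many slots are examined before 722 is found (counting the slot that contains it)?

Insert 106: h=1, slot 1 empty => index 1.
Insert 694: h=1, h2=5, slot 1 occupied => index 6.
Insert 888: h=6, h2=1, slot 6 occupied => index 0.
Insert 722: h=1, h2=3, slot 1 occupied => index 4.
Insert 974: h=1, h2=3, slots 1,4,0 occupied => index 3.
Table: [888, 106, ∅, 974, 722, ∅, 694]
Lookup 722: h=1, h2=3, probe 1,4 → found at 4.

2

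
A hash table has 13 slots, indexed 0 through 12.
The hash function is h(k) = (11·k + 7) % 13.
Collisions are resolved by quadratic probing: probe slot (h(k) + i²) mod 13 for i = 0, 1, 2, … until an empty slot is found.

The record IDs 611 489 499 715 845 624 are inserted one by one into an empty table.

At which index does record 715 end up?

8

611 hashes to 7; slot 7 is free → place at 7.
489 hashes to 4; slot 4 is free → place at 4.
499 hashes to 10; slot 10 is free → place at 10.
715 hashes to 7; 7 taken → place at 8.
845 hashes to 7; 7,8 taken → place at 11.
624 hashes to 7; 7,8,11 taken → place at 3.
Table: [—, —, —, 624, 489, —, —, 611, 715, —, 499, 845, —]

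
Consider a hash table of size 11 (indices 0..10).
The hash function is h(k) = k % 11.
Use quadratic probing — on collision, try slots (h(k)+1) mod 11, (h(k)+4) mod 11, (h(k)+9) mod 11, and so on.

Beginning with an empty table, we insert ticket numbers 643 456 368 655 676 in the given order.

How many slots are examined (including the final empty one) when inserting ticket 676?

643 hashes to 5; slot 5 is free → place at 5.
456 hashes to 5; 5 taken → place at 6.
368 hashes to 5; 5,6 taken → place at 9.
655 hashes to 6; 6 taken → place at 7.
676 hashes to 5; 5,6,9 taken → place at 3.
Table: [∅, ∅, ∅, 676, ∅, 643, 456, 655, ∅, 368, ∅]

4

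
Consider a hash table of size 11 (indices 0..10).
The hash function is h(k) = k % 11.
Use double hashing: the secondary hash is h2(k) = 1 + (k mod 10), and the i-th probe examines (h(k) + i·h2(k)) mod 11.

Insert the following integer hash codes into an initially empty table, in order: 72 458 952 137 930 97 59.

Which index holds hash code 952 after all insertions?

Insert 72: h=6, slot 6 empty => index 6.
Insert 458: h=7, slot 7 empty => index 7.
Insert 952: h=6, h2=3, slot 6 occupied => index 9.
Insert 137: h=5, slot 5 empty => index 5.
Insert 930: h=6, h2=1, slots 6,7 occupied => index 8.
Insert 97: h=9, h2=8, slots 9,6 occupied => index 3.
Insert 59: h=4, slot 4 empty => index 4.
Table: [., ., ., 97, 59, 137, 72, 458, 930, 952, .]

9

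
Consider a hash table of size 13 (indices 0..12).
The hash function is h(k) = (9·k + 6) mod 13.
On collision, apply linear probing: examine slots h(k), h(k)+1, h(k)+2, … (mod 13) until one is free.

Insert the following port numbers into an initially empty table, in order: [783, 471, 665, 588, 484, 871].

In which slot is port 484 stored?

783: h=7 → slot 7
471: h=7, probe 7,8 → slot 8
665: h=11 → slot 11
588: h=7, probe 7,8,9 → slot 9
484: h=7, probe 7,8,9,10 → slot 10
871: h=6 → slot 6
Table: [—, —, —, —, —, —, 871, 783, 471, 588, 484, 665, —]

10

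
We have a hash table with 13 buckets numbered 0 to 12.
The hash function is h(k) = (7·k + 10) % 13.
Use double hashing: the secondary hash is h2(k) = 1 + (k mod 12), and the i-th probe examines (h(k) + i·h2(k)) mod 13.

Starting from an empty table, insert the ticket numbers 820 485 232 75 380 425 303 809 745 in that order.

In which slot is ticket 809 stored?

Insert 820: h=4, slot 4 empty → index 4.
Insert 485: h=12, slot 12 empty → index 12.
Insert 232: h=9, slot 9 empty → index 9.
Insert 75: h=2, slot 2 empty → index 2.
Insert 380: h=5, slot 5 empty → index 5.
Insert 425: h=8, slot 8 empty → index 8.
Insert 303: h=12, h2=4, slot 12 occupied → index 3.
Insert 809: h=5, h2=6, slot 5 occupied → index 11.
Insert 745: h=12, h2=2, slot 12 occupied → index 1.
Table: [_, 745, 75, 303, 820, 380, _, _, 425, 232, _, 809, 485]

11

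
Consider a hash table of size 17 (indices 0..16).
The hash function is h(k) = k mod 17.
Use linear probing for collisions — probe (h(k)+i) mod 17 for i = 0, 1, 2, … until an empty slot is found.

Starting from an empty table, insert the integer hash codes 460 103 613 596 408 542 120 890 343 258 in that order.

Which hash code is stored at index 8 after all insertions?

460: h=1 → slot 1
103: h=1, probe 1,2 → slot 2
613: h=1, probe 1,2,3 → slot 3
596: h=1, probe 1,2,3,4 → slot 4
408: h=0 → slot 0
542: h=15 → slot 15
120: h=1, probe 1,2,3,4,5 → slot 5
890: h=6 → slot 6
343: h=3, probe 3,4,5,6,7 → slot 7
258: h=3, probe 3,4,5,6,7,8 → slot 8
Table: [408, 460, 103, 613, 596, 120, 890, 343, 258, _, _, _, _, _, _, 542, _]

258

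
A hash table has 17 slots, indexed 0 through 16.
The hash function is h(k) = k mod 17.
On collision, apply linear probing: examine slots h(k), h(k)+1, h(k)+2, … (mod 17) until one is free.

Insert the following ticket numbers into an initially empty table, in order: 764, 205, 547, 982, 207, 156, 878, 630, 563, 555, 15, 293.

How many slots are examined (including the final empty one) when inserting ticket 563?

5

Insert 764: h=16, slot 16 empty -> index 16.
Insert 205: h=1, slot 1 empty -> index 1.
Insert 547: h=3, slot 3 empty -> index 3.
Insert 982: h=13, slot 13 empty -> index 13.
Insert 207: h=3, slot 3 occupied -> index 4.
Insert 156: h=3, slots 3,4 occupied -> index 5.
Insert 878: h=11, slot 11 empty -> index 11.
Insert 630: h=1, slot 1 occupied -> index 2.
Insert 563: h=2, slots 2,3,4,5 occupied -> index 6.
Insert 555: h=11, slot 11 occupied -> index 12.
Insert 15: h=15, slot 15 empty -> index 15.
Insert 293: h=4, slots 4,5,6 occupied -> index 7.
Table: [-, 205, 630, 547, 207, 156, 563, 293, -, -, -, 878, 555, 982, -, 15, 764]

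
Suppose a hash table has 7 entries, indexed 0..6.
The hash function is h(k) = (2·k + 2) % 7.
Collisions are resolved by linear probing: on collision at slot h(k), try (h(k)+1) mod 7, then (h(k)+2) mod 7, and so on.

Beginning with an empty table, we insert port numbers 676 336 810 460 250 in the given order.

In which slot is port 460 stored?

6

676 hashes to 3; slot 3 is free => place at 3.
336 hashes to 2; slot 2 is free => place at 2.
810 hashes to 5; slot 5 is free => place at 5.
460 hashes to 5; 5 taken => place at 6.
250 hashes to 5; 5,6 taken => place at 0.
Table: [250, _, 336, 676, _, 810, 460]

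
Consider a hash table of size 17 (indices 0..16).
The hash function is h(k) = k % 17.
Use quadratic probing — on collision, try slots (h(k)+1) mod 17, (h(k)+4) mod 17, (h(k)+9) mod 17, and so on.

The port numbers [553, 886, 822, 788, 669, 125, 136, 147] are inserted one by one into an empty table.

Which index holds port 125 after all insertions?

553: h=9 → slot 9
886: h=2 → slot 2
822: h=6 → slot 6
788: h=6, probe 6,7 → slot 7
669: h=6, probe 6,7,10 → slot 10
125: h=6, probe 6,7,10,15 → slot 15
136: h=0 → slot 0
147: h=11 → slot 11
Table: [136, ., 886, ., ., ., 822, 788, ., 553, 669, 147, ., ., ., 125, .]

15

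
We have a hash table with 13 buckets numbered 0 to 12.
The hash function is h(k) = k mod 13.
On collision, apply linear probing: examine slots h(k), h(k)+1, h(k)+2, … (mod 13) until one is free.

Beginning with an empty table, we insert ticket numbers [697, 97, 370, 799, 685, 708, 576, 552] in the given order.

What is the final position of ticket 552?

697 hashes to 8; slot 8 is free -> place at 8.
97 hashes to 6; slot 6 is free -> place at 6.
370 hashes to 6; 6 taken -> place at 7.
799 hashes to 6; 6,7,8 taken -> place at 9.
685 hashes to 9; 9 taken -> place at 10.
708 hashes to 6; 6,7,8,9,10 taken -> place at 11.
576 hashes to 4; slot 4 is free -> place at 4.
552 hashes to 6; 6,7,8,9,10,11 taken -> place at 12.
Table: [_, _, _, _, 576, _, 97, 370, 697, 799, 685, 708, 552]

12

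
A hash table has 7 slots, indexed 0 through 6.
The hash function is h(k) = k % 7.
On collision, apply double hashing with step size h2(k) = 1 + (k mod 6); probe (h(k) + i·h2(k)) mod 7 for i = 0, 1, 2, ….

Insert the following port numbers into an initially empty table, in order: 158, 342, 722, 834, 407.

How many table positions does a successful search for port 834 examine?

2

158: h=4 -> slot 4
342: h=6 -> slot 6
722: h=1 -> slot 1
834: h=1, h2=1, probe 1,2 -> slot 2
407: h=1, h2=6, probe 1,0 -> slot 0
Table: [407, 722, 834, ∅, 158, ∅, 342]
Lookup 834: h=1, h2=1, probe 1,2 → found at 2.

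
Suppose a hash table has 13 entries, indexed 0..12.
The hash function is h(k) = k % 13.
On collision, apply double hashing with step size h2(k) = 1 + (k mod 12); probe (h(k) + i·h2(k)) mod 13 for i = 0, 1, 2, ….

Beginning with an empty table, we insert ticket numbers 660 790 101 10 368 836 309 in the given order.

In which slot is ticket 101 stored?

3

660: h=10 → slot 10
790: h=10, h2=11, probe 10,8 → slot 8
101: h=10, h2=6, probe 10,3 → slot 3
10: h=10, h2=11, probe 10,8,6 → slot 6
368: h=4 → slot 4
836: h=4, h2=9, probe 4,0 → slot 0
309: h=10, h2=10, probe 10,7 → slot 7
Table: [836, _, _, 101, 368, _, 10, 309, 790, _, 660, _, _]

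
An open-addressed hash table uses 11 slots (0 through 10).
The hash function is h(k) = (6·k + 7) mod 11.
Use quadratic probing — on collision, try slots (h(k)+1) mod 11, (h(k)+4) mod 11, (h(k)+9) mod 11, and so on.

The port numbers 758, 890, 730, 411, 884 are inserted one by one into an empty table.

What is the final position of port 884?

7

758 hashes to 1; slot 1 is free -> place at 1.
890 hashes to 1; 1 taken -> place at 2.
730 hashes to 9; slot 9 is free -> place at 9.
411 hashes to 9; 9 taken -> place at 10.
884 hashes to 9; 9,10,2 taken -> place at 7.
Table: [—, 758, 890, —, —, —, —, 884, —, 730, 411]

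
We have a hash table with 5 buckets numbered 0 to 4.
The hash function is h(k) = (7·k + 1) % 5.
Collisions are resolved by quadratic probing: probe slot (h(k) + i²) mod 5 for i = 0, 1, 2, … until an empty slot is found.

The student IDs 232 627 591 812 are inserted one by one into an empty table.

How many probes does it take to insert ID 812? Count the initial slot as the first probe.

3

232 hashes to 0; slot 0 is free => place at 0.
627 hashes to 0; 0 taken => place at 1.
591 hashes to 3; slot 3 is free => place at 3.
812 hashes to 0; 0,1 taken => place at 4.
Table: [232, 627, -, 591, 812]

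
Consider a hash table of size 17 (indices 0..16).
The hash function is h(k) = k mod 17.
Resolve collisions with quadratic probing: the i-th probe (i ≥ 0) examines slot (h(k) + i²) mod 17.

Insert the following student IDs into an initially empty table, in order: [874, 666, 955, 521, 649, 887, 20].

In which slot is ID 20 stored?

874 hashes to 7; slot 7 is free => place at 7.
666 hashes to 3; slot 3 is free => place at 3.
955 hashes to 3; 3 taken => place at 4.
521 hashes to 11; slot 11 is free => place at 11.
649 hashes to 3; 3,4,7 taken => place at 12.
887 hashes to 3; 3,4,7,12 taken => place at 2.
20 hashes to 3; 3,4,7,12,2,11 taken => place at 5.
Table: [—, —, 887, 666, 955, 20, —, 874, —, —, —, 521, 649, —, —, —, —]

5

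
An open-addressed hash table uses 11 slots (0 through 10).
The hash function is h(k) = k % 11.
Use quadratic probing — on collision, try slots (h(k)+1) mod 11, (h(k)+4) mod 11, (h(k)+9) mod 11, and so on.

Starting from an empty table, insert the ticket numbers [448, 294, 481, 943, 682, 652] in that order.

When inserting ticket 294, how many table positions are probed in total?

2

Insert 448: h=8, slot 8 empty → index 8.
Insert 294: h=8, slot 8 occupied → index 9.
Insert 481: h=8, slots 8,9 occupied → index 1.
Insert 943: h=8, slots 8,9,1 occupied → index 6.
Insert 682: h=0, slot 0 empty → index 0.
Insert 652: h=3, slot 3 empty → index 3.
Table: [682, 481, -, 652, -, -, 943, -, 448, 294, -]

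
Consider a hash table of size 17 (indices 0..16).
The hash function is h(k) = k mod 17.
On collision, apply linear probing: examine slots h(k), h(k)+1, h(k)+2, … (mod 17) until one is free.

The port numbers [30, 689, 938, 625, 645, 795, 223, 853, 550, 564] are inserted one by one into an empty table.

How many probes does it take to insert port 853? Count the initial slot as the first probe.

2

30: h=13 → slot 13
689: h=9 → slot 9
938: h=3 → slot 3
625: h=13, probe 13,14 → slot 14
645: h=16 → slot 16
795: h=13, probe 13,14,15 → slot 15
223: h=2 → slot 2
853: h=3, probe 3,4 → slot 4
550: h=6 → slot 6
564: h=3, probe 3,4,5 → slot 5
Table: [_, _, 223, 938, 853, 564, 550, _, _, 689, _, _, _, 30, 625, 795, 645]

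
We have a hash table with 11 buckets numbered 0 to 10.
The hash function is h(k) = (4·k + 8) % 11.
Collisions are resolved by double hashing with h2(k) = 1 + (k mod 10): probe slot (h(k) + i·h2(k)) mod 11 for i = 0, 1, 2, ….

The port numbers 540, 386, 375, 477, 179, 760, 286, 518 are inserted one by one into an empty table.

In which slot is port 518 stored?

540 hashes to 1; slot 1 is free → place at 1.
386 hashes to 1, h2=7; 1 taken → place at 8.
375 hashes to 1, h2=6; 1 taken → place at 7.
477 hashes to 2; slot 2 is free → place at 2.
179 hashes to 9; slot 9 is free → place at 9.
760 hashes to 1, h2=1; 1,2 taken → place at 3.
286 hashes to 8, h2=7; 8 taken → place at 4.
518 hashes to 1, h2=9; 1 taken → place at 10.
Table: [-, 540, 477, 760, 286, -, -, 375, 386, 179, 518]

10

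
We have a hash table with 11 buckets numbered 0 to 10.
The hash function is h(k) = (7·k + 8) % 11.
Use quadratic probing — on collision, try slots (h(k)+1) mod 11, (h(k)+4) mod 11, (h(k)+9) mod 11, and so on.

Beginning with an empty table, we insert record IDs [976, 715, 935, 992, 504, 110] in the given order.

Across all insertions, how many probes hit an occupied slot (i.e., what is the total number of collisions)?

5

Insert 976: h=9, slot 9 empty -> index 9.
Insert 715: h=8, slot 8 empty -> index 8.
Insert 935: h=8, slots 8,9 occupied -> index 1.
Insert 992: h=0, slot 0 empty -> index 0.
Insert 504: h=5, slot 5 empty -> index 5.
Insert 110: h=8, slots 8,9,1 occupied -> index 6.
Table: [992, 935, -, -, -, 504, 110, -, 715, 976, -]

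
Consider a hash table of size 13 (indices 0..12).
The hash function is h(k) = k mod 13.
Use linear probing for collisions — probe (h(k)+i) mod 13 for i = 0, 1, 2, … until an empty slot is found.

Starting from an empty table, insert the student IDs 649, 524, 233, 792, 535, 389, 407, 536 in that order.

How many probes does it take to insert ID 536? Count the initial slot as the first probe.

4

Insert 649: h=12, slot 12 empty → index 12.
Insert 524: h=4, slot 4 empty → index 4.
Insert 233: h=12, slot 12 occupied → index 0.
Insert 792: h=12, slots 12,0 occupied → index 1.
Insert 535: h=2, slot 2 empty → index 2.
Insert 389: h=12, slots 12,0,1,2 occupied → index 3.
Insert 407: h=4, slot 4 occupied → index 5.
Insert 536: h=3, slots 3,4,5 occupied → index 6.
Table: [233, 792, 535, 389, 524, 407, 536, ., ., ., ., ., 649]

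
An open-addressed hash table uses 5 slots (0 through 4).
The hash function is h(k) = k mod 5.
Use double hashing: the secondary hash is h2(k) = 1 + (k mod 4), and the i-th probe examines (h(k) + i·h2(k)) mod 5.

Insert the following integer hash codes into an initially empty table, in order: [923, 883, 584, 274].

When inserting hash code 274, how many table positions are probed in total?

3

923 hashes to 3; slot 3 is free => place at 3.
883 hashes to 3, h2=4; 3 taken => place at 2.
584 hashes to 4; slot 4 is free => place at 4.
274 hashes to 4, h2=3; 4,2 taken => place at 0.
Table: [274, ., 883, 923, 584]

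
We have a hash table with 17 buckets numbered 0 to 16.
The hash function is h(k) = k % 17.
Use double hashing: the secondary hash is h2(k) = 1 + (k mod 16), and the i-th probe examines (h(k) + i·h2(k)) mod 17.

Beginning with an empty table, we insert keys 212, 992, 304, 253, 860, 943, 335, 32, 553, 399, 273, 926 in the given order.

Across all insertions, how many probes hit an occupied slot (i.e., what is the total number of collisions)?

9

Insert 212: h=8, slot 8 empty -> index 8.
Insert 992: h=6, slot 6 empty -> index 6.
Insert 304: h=15, slot 15 empty -> index 15.
Insert 253: h=15, h2=14, slot 15 occupied -> index 12.
Insert 860: h=10, slot 10 empty -> index 10.
Insert 943: h=8, h2=16, slot 8 occupied -> index 7.
Insert 335: h=12, h2=16, slot 12 occupied -> index 11.
Insert 32: h=15, h2=1, slot 15 occupied -> index 16.
Insert 553: h=9, slot 9 empty -> index 9.
Insert 399: h=8, h2=16, slots 8,7,6 occupied -> index 5.
Insert 273: h=1, slot 1 empty -> index 1.
Insert 926: h=8, h2=15, slots 8,6 occupied -> index 4.
Table: [-, 273, -, -, 926, 399, 992, 943, 212, 553, 860, 335, 253, -, -, 304, 32]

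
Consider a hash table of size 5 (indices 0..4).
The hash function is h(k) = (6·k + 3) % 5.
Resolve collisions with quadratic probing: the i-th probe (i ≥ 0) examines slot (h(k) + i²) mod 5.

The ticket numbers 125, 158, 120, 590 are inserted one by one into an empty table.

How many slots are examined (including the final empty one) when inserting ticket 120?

125: h=3 -> slot 3
158: h=1 -> slot 1
120: h=3, probe 3,4 -> slot 4
590: h=3, probe 3,4,2 -> slot 2
Table: [-, 158, 590, 125, 120]

2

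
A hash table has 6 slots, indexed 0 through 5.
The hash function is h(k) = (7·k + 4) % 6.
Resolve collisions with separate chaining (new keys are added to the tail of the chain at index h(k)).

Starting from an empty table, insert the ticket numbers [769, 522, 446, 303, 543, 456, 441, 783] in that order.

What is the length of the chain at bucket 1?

769 -> bucket 5
522 -> bucket 4
446 -> bucket 0
303 -> bucket 1
543 -> bucket 1 (collision)
456 -> bucket 4 (collision)
441 -> bucket 1 (collision)
783 -> bucket 1 (collision)
Final buckets:
0: 446
1: 303 -> 543 -> 441 -> 783
2: _
3: _
4: 522 -> 456
5: 769

4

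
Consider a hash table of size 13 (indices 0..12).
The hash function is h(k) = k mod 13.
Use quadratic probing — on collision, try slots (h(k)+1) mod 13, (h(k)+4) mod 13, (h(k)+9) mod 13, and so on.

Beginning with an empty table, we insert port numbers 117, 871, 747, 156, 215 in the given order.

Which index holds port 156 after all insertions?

4

117: h=0 → slot 0
871: h=0, probe 0,1 → slot 1
747: h=6 → slot 6
156: h=0, probe 0,1,4 → slot 4
215: h=7 → slot 7
Table: [117, 871, _, _, 156, _, 747, 215, _, _, _, _, _]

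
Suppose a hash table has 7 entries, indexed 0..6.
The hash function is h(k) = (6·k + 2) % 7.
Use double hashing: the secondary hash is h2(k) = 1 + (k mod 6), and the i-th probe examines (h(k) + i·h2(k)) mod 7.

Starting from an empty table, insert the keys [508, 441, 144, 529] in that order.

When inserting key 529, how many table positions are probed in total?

2

508: h=5 => slot 5
441: h=2 => slot 2
144: h=5, h2=1, probe 5,6 => slot 6
529: h=5, h2=2, probe 5,0 => slot 0
Table: [529, ∅, 441, ∅, ∅, 508, 144]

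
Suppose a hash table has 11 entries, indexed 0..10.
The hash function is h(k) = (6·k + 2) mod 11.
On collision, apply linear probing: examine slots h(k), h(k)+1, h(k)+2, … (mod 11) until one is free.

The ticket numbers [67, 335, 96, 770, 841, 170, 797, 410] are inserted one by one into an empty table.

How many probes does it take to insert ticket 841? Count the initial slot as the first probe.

67 hashes to 8; slot 8 is free → place at 8.
335 hashes to 10; slot 10 is free → place at 10.
96 hashes to 6; slot 6 is free → place at 6.
770 hashes to 2; slot 2 is free → place at 2.
841 hashes to 10; 10 taken → place at 0.
170 hashes to 10; 10,0 taken → place at 1.
797 hashes to 10; 10,0,1,2 taken → place at 3.
410 hashes to 9; slot 9 is free → place at 9.
Table: [841, 170, 770, 797, ∅, ∅, 96, ∅, 67, 410, 335]

2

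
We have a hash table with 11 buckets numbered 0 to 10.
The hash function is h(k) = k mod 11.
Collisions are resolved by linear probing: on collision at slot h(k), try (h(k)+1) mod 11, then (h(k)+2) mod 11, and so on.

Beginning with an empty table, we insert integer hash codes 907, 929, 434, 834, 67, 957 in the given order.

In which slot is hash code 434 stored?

7

907: h=5 → slot 5
929: h=5, probe 5,6 → slot 6
434: h=5, probe 5,6,7 → slot 7
834: h=9 → slot 9
67: h=1 → slot 1
957: h=0 → slot 0
Table: [957, 67, _, _, _, 907, 929, 434, _, 834, _]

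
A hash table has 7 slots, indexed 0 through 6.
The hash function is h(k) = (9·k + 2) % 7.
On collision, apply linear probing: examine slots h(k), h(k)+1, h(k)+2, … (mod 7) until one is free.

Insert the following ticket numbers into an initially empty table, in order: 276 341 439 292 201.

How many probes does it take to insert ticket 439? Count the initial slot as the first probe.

2

276: h=1 -> slot 1
341: h=5 -> slot 5
439: h=5, probe 5,6 -> slot 6
292: h=5, probe 5,6,0 -> slot 0
201: h=5, probe 5,6,0,1,2 -> slot 2
Table: [292, 276, 201, -, -, 341, 439]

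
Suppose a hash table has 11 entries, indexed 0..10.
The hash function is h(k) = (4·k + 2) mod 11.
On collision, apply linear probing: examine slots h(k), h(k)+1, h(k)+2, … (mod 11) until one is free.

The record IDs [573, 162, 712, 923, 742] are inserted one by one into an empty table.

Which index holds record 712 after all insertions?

2

Insert 573: h=6, slot 6 empty -> index 6.
Insert 162: h=1, slot 1 empty -> index 1.
Insert 712: h=1, slot 1 occupied -> index 2.
Insert 923: h=9, slot 9 empty -> index 9.
Insert 742: h=0, slot 0 empty -> index 0.
Table: [742, 162, 712, —, —, —, 573, —, —, 923, —]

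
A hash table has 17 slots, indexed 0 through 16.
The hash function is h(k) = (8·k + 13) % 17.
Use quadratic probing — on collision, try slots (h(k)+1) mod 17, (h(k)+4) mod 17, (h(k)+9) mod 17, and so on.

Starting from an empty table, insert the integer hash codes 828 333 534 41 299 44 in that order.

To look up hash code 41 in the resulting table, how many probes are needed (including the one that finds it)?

2

Insert 828: h=7, slot 7 empty → index 7.
Insert 333: h=8, slot 8 empty → index 8.
Insert 534: h=1, slot 1 empty → index 1.
Insert 41: h=1, slot 1 occupied → index 2.
Insert 299: h=8, slot 8 occupied → index 9.
Insert 44: h=8, slots 8,9 occupied → index 12.
Table: [—, 534, 41, —, —, —, —, 828, 333, 299, —, —, 44, —, —, —, —]
Lookup 41: h=1, probe 1,2 → found at 2.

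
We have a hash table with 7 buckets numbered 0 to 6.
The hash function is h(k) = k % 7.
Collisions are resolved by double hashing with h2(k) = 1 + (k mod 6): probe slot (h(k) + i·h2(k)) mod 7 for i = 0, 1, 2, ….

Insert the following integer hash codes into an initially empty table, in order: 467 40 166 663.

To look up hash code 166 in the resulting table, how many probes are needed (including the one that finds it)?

3

467 hashes to 5; slot 5 is free → place at 5.
40 hashes to 5, h2=5; 5 taken → place at 3.
166 hashes to 5, h2=5; 5,3 taken → place at 1.
663 hashes to 5, h2=4; 5 taken → place at 2.
Table: [., 166, 663, 40, ., 467, .]
Lookup 166: h=5, h2=5, probe 5,3,1 → found at 1.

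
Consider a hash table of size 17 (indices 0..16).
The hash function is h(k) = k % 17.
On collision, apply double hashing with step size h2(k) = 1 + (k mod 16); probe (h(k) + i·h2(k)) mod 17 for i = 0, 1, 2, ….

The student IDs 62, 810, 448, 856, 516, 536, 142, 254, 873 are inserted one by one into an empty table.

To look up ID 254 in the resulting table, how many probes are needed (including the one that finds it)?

2

Insert 62: h=11, slot 11 empty → index 11.
Insert 810: h=11, h2=11, slot 11 occupied → index 5.
Insert 448: h=6, slot 6 empty → index 6.
Insert 856: h=6, h2=9, slot 6 occupied → index 15.
Insert 516: h=6, h2=5, slots 6,11 occupied → index 16.
Insert 536: h=9, slot 9 empty → index 9.
Insert 142: h=6, h2=15, slot 6 occupied → index 4.
Insert 254: h=16, h2=15, slot 16 occupied → index 14.
Insert 873: h=6, h2=10, slots 6,16,9 occupied → index 2.
Table: [—, —, 873, —, 142, 810, 448, —, —, 536, —, 62, —, —, 254, 856, 516]
Lookup 254: h=16, h2=15, probe 16,14 → found at 14.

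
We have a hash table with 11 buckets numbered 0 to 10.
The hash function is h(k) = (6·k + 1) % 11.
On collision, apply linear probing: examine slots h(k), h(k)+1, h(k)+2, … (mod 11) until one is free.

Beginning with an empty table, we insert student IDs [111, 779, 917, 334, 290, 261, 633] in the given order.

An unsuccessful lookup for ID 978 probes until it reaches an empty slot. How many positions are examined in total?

111 hashes to 7; slot 7 is free → place at 7.
779 hashes to 0; slot 0 is free → place at 0.
917 hashes to 3; slot 3 is free → place at 3.
334 hashes to 3; 3 taken → place at 4.
290 hashes to 3; 3,4 taken → place at 5.
261 hashes to 5; 5 taken → place at 6.
633 hashes to 4; 4,5,6,7 taken → place at 8.
Table: [779, —, —, 917, 334, 290, 261, 111, 633, —, —]
Lookup 978: h=6, probe 6,7,8,9 → slot 9 empty, not found.

4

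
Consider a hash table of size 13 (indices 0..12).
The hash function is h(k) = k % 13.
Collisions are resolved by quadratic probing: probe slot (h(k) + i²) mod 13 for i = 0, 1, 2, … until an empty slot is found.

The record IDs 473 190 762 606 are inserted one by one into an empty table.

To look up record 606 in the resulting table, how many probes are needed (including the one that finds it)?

3

473 hashes to 5; slot 5 is free => place at 5.
190 hashes to 8; slot 8 is free => place at 8.
762 hashes to 8; 8 taken => place at 9.
606 hashes to 8; 8,9 taken => place at 12.
Table: [-, -, -, -, -, 473, -, -, 190, 762, -, -, 606]
Lookup 606: h=8, probe 8,9,12 → found at 12.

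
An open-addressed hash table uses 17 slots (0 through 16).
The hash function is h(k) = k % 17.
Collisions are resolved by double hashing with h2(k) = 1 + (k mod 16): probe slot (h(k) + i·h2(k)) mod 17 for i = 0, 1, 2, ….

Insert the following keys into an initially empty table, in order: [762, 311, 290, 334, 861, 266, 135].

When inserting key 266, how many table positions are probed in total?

3

Insert 762: h=14, slot 14 empty -> index 14.
Insert 311: h=5, slot 5 empty -> index 5.
Insert 290: h=1, slot 1 empty -> index 1.
Insert 334: h=11, slot 11 empty -> index 11.
Insert 861: h=11, h2=14, slot 11 occupied -> index 8.
Insert 266: h=11, h2=11, slots 11,5 occupied -> index 16.
Insert 135: h=16, h2=8, slot 16 occupied -> index 7.
Table: [-, 290, -, -, -, 311, -, 135, 861, -, -, 334, -, -, 762, -, 266]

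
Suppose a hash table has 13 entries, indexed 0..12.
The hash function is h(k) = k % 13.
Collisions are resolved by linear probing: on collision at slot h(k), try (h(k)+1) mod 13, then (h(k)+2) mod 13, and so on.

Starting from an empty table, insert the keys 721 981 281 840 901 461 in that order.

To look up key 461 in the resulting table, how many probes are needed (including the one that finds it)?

721 hashes to 6; slot 6 is free => place at 6.
981 hashes to 6; 6 taken => place at 7.
281 hashes to 8; slot 8 is free => place at 8.
840 hashes to 8; 8 taken => place at 9.
901 hashes to 4; slot 4 is free => place at 4.
461 hashes to 6; 6,7,8,9 taken => place at 10.
Table: [∅, ∅, ∅, ∅, 901, ∅, 721, 981, 281, 840, 461, ∅, ∅]
Lookup 461: h=6, probe 6,7,8,9,10 → found at 10.

5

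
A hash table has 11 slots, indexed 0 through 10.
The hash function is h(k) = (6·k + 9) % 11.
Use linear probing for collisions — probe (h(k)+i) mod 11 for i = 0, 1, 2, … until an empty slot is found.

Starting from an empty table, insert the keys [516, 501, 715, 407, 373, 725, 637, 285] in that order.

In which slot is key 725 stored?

5

516: h=3 → slot 3
501: h=1 → slot 1
715: h=9 → slot 9
407: h=9, probe 9,10 → slot 10
373: h=3, probe 3,4 → slot 4
725: h=3, probe 3,4,5 → slot 5
637: h=3, probe 3,4,5,6 → slot 6
285: h=3, probe 3,4,5,6,7 → slot 7
Table: [∅, 501, ∅, 516, 373, 725, 637, 285, ∅, 715, 407]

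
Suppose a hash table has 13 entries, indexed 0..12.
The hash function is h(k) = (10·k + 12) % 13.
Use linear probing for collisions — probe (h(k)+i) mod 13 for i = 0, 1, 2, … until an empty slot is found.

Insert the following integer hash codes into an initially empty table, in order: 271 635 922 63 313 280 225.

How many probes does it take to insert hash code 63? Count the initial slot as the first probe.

3

Insert 271: h=5, slot 5 empty -> index 5.
Insert 635: h=5, slot 5 occupied -> index 6.
Insert 922: h=2, slot 2 empty -> index 2.
Insert 63: h=5, slots 5,6 occupied -> index 7.
Insert 313: h=9, slot 9 empty -> index 9.
Insert 280: h=4, slot 4 empty -> index 4.
Insert 225: h=0, slot 0 empty -> index 0.
Table: [225, -, 922, -, 280, 271, 635, 63, -, 313, -, -, -]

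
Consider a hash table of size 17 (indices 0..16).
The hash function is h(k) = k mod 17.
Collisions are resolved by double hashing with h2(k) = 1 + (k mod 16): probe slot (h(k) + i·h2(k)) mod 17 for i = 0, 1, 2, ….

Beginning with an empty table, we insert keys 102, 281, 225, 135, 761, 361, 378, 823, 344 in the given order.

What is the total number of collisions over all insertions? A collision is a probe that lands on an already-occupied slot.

4

102 hashes to 0; slot 0 is free => place at 0.
281 hashes to 9; slot 9 is free => place at 9.
225 hashes to 4; slot 4 is free => place at 4.
135 hashes to 16; slot 16 is free => place at 16.
761 hashes to 13; slot 13 is free => place at 13.
361 hashes to 4, h2=10; 4 taken => place at 14.
378 hashes to 4, h2=11; 4 taken => place at 15.
823 hashes to 7; slot 7 is free => place at 7.
344 hashes to 4, h2=9; 4,13 taken => place at 5.
Table: [102, -, -, -, 225, 344, -, 823, -, 281, -, -, -, 761, 361, 378, 135]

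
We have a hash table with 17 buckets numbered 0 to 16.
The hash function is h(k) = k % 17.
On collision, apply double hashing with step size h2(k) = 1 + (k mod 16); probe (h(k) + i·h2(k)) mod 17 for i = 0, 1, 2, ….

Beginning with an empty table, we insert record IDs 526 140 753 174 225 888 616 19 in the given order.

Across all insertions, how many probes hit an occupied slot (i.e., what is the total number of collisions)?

8

Insert 526: h=16, slot 16 empty -> index 16.
Insert 140: h=4, slot 4 empty -> index 4.
Insert 753: h=5, slot 5 empty -> index 5.
Insert 174: h=4, h2=15, slot 4 occupied -> index 2.
Insert 225: h=4, h2=2, slot 4 occupied -> index 6.
Insert 888: h=4, h2=9, slot 4 occupied -> index 13.
Insert 616: h=4, h2=9, slots 4,13,5 occupied -> index 14.
Insert 19: h=2, h2=4, slots 2,6 occupied -> index 10.
Table: [-, -, 174, -, 140, 753, 225, -, -, -, 19, -, -, 888, 616, -, 526]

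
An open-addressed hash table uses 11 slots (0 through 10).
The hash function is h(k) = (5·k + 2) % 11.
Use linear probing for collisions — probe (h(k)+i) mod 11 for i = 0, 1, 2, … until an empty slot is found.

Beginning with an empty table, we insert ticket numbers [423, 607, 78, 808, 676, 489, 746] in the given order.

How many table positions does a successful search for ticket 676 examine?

423 hashes to 5; slot 5 is free → place at 5.
607 hashes to 1; slot 1 is free → place at 1.
78 hashes to 7; slot 7 is free → place at 7.
808 hashes to 5; 5 taken → place at 6.
676 hashes to 5; 5,6,7 taken → place at 8.
489 hashes to 5; 5,6,7,8 taken → place at 9.
746 hashes to 3; slot 3 is free → place at 3.
Table: [—, 607, —, 746, —, 423, 808, 78, 676, 489, —]
Lookup 676: h=5, probe 5,6,7,8 → found at 8.

4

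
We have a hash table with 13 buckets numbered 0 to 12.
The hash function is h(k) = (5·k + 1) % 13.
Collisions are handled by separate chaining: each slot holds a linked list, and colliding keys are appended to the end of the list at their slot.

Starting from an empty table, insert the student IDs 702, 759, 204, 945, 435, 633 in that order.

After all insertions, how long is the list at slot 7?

Insert 702: h=1, bucket 1 empty → new chain.
Insert 759: h=0, bucket 0 empty → new chain.
Insert 204: h=7, bucket 7 empty → new chain.
Insert 945: h=7, bucket 7 nonempty → append to chain.
Insert 435: h=5, bucket 5 empty → new chain.
Insert 633: h=7, bucket 7 nonempty → append to chain.
Final buckets:
0: 759
1: 702
2: .
3: .
4: .
5: 435
6: .
7: 204 -> 945 -> 633
8: .
9: .
10: .
11: .
12: .

3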